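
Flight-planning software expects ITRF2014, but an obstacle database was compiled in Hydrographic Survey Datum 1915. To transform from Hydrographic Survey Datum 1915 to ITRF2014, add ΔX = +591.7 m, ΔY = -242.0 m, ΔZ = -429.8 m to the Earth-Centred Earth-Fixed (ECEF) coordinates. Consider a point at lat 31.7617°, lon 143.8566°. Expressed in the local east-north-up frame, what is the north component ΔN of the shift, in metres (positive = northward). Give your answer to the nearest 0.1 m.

The local north axis is (−sin φ cos λ, −sin φ sin λ, cos φ), giving ΔN = 251.520 + 75.133 − 365.435 = -38.78 m.

ΔN = -38.8 m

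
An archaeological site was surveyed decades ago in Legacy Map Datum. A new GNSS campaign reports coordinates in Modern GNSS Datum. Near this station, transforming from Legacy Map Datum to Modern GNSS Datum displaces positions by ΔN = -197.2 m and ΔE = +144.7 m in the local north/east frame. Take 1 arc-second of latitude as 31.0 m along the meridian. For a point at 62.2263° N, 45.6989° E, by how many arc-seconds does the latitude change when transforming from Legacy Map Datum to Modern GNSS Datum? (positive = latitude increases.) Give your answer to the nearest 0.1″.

Δφ = -6.4″

1″ of latitude = 31.00 m, so Δφ = -197.2 / 31.00 = -6.361″.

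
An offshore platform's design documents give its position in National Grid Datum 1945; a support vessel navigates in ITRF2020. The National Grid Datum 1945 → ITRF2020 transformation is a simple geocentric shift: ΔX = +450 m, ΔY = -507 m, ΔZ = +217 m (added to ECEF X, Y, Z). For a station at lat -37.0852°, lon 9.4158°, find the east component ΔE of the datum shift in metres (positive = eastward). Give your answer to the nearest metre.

ΔE = -574 m

At φ = -37.0852°, λ = 9.4158°: sin φ = -0.603002, cos φ = 0.797740, sin λ = 0.163598, cos λ = 0.986527.
ΔE = −sin λ·ΔX + cos λ·ΔY = −(0.163598)·(450) + (0.986527)·(-507) = -573.79 m.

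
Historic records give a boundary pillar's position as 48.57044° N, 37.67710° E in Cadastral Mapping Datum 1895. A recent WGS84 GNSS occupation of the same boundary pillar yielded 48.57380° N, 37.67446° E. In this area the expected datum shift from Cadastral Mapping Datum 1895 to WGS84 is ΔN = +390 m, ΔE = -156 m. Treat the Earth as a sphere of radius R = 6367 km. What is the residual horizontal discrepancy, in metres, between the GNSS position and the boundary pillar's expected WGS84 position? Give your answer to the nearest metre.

Observed coordinate differences: Δφ = +0.00336°, Δλ = -0.00264°.
Converting to metres (1° lat = 111125 m, cos φ = 0.661699): observed ΔN = 373.4 m, observed ΔE = -194.1 m.
Subtracting the expected shift leaves a residual of 373.4 − (390) = -16.6 m north and -194.1 − (-156) = -38.1 m east.
Residual distance = √((-16.6)² + (-38.1)²) = 41.6 m.

42 m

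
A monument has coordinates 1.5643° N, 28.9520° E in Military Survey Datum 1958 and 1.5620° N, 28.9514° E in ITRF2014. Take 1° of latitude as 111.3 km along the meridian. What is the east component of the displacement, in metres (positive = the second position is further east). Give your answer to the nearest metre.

ΔE = -67 m

Δφ = 1.5620° − 1.5643° = -0.0023°; Δλ = 28.9514° − 28.9520° = -0.0006°.
ΔN = Δφ × 111300 = -256.0 m; ΔE = Δλ × 111300 × cos(1.5643°) = -0.0006 × 111300 × 0.999627 = -66.8 m.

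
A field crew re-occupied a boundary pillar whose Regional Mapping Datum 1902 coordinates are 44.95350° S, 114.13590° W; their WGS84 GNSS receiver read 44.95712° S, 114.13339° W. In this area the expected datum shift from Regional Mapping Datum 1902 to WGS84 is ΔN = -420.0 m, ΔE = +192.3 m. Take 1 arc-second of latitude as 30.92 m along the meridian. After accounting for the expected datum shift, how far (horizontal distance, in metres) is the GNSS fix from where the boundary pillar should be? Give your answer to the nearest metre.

Observed coordinate differences: Δφ = -0.00362°, Δλ = +0.00251°.
Converting to metres (1° lat = 111312 m, cos φ = 0.707680): observed ΔN = -402.9 m, observed ΔE = 197.7 m.
Subtracting the expected shift leaves a residual of -402.9 − (-420.0) = 17.1 m north and 197.7 − (192.3) = 5.4 m east.
Residual distance = √(17.1² + 5.4²) = 17.9 m.

18 m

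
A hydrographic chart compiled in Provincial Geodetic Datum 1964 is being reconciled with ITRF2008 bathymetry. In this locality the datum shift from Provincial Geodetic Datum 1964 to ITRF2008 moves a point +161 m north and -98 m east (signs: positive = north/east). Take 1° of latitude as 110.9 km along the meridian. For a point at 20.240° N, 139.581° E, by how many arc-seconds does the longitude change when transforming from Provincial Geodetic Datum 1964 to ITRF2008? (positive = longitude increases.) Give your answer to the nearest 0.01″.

Δλ = -3.39″

At latitude 20.240°, cos φ = 0.938252.
1° of longitude at this latitude = 110.9 × cos φ = 104.05 km, so Δλ = -98.0 / 104052.1 = -0.0009418° = -3.391″.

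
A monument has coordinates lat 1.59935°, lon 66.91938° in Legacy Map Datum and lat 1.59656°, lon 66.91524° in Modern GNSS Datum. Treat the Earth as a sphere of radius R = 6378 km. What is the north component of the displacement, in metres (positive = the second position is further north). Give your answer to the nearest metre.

ΔN = -311 m

Δφ = 1.59656° − 1.59935° = -0.00279°; Δλ = 66.91524° − 66.91938° = -0.00414°.
1° along a meridian = πR/180 = 111317 m.
ΔN = Δφ × 111317 = -310.6 m; ΔE = Δλ × 111317 × cos(1.59935°) = -0.00414 × 111317 × 0.999610 = -460.7 m.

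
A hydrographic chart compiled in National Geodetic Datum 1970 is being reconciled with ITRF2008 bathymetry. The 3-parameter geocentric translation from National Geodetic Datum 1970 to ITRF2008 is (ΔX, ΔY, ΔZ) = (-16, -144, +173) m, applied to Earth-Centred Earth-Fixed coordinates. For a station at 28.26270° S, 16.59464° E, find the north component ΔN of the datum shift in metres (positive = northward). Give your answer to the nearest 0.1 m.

The local north axis is (−sin φ cos λ, −sin φ sin λ, cos φ), giving ΔN = -7.261 − 19.474 + 152.376 = 125.64 m.

ΔN = 125.6 m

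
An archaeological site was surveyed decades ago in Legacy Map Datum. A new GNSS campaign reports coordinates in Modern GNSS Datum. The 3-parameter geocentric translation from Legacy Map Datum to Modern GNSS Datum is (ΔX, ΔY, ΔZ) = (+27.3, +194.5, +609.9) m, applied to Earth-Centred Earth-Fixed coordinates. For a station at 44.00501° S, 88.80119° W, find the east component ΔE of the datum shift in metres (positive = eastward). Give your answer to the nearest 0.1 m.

ΔE = 31.4 m

At φ = -44.00501°, λ = -88.80119°: sin φ = -0.694721, cos φ = 0.719279, sin λ = -0.999781, cos λ = 0.020922.
ΔE = −sin λ·ΔX + cos λ·ΔY = −(-0.999781)·(27.3) + (0.020922)·(194.5) = 31.36 m.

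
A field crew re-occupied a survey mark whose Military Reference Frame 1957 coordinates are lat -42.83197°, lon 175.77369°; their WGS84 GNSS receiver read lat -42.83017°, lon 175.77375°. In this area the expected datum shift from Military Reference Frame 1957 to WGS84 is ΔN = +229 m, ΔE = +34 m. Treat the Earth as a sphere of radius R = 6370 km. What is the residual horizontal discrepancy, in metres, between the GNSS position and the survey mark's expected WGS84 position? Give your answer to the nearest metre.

41 m

Observed coordinate differences: Δφ = +0.00180°, Δλ = +0.00006°.
Converting to metres (1° lat = 111177 m, cos φ = 0.733351): observed ΔN = 200.1 m, observed ΔE = 4.9 m.
Subtracting the expected shift leaves a residual of 200.1 − (229) = -28.9 m north and 4.9 − (34) = -29.1 m east.
Residual distance = √((-28.9)² + (-29.1)²) = 41.0 m.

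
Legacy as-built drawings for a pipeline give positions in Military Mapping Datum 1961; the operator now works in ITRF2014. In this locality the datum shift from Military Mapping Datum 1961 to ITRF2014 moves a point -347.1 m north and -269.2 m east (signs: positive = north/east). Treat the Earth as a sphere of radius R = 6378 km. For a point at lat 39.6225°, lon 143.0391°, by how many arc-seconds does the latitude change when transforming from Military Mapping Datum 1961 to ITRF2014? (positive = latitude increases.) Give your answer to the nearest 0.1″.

Δφ = -11.2″

On a sphere of radius R, 1 rad of latitude = R, so Δφ = ΔN / R = -347.1 / 6378000 = -5.4421e-05 rad = -11.225″.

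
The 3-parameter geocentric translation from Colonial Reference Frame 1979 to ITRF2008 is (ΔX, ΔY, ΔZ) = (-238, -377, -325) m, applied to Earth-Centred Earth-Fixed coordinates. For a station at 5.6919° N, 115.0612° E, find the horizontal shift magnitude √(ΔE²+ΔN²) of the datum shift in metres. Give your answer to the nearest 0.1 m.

At φ = 5.6919°, λ = 115.0612°: sin φ = 0.099179, cos φ = 0.995070, sin λ = 0.905856, cos λ = -0.423586.
ΔE = −sin λ·ΔX + cos λ·ΔY = −(0.905856)·(-238) + (-0.423586)·(-377) = 375.29 m.
ΔN = −sin φ cos λ·ΔX − sin φ sin λ·ΔY + cos φ·ΔZ = −(0.099179)(-0.423586)(-238) − (0.099179)(0.905856)(-377) + (0.995070)(-325) = -299.53 m.
Horizontal magnitude = √(ΔE² + ΔN²) = √(375.29² + (-299.53)²) = 480.16 m.

480.2 m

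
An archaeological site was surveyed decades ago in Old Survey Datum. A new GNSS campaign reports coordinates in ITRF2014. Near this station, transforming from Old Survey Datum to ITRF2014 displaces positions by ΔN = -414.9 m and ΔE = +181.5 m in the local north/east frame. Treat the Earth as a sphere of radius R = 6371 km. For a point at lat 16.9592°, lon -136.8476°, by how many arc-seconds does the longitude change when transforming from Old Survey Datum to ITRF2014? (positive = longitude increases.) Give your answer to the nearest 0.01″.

Δλ = 6.14″

At latitude 16.9592°, cos φ = 0.956513.
One radian of longitude at latitude φ spans R cos φ, so Δλ = ΔE / (R cos φ) = 181.5 / (6371000 × 0.956513) = 2.9784e-05 rad = 6.143″.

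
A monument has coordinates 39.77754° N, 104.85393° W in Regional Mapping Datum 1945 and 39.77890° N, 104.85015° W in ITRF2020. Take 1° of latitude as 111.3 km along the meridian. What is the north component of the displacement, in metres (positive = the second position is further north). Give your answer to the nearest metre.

Δφ = 39.77890° − 39.77754° = +0.00136°; Δλ = -104.85015° − -104.85393° = +0.00378°.
ΔN = Δφ × 111300 = 151.4 m; ΔE = Δλ × 111300 × cos(39.77754°) = +0.00378 × 111300 × 0.768534 = 323.3 m.

ΔN = 151 m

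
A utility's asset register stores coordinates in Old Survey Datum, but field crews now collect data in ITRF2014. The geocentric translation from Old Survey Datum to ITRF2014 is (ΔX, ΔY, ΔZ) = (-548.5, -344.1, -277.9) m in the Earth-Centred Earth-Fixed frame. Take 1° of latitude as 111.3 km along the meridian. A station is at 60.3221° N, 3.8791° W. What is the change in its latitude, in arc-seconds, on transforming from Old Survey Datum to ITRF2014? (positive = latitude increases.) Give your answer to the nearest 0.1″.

sin φ = 0.868823, cos φ = 0.495124, sin λ = -0.067651, cos λ = 0.997709.
North component: ΔN = −sin φ cos λ·ΔX − sin φ sin λ·ΔY + cos φ·ΔZ = −(0.868823)(0.997709)(-548.5) − (0.868823)(-0.067651)(-344.1) + (0.495124)(-277.9) = 317.64 m.
1° of latitude spans 111300 m, so Δφ = 317.64 / 111300 × 3600 = 10.274″.

Δφ = 10.3″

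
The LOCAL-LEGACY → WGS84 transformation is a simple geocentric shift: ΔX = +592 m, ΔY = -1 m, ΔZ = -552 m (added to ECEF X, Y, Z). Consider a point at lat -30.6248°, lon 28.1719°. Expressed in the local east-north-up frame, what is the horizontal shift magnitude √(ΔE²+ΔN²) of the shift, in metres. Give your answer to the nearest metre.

350 m

The local east axis at (φ, λ) is (−sin λ, cos λ, 0), so ΔE = −sin(28.1719°)·592 + cos(28.1719°)·(-1) = -280.38 m.
The local north axis is (−sin φ cos λ, −sin φ sin λ, cos φ), giving ΔN = 265.847 − 0.241 − 475.008 = -209.40 m.
Horizontal magnitude = √(ΔE² + ΔN²) = √((-280.38)² + (-209.40)²) = 349.94 m.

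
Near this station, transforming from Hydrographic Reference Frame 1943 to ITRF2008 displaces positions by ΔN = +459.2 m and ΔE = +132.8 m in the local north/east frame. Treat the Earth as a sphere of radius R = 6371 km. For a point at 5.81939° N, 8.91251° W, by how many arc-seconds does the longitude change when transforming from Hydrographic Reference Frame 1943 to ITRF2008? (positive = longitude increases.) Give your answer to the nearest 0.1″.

Δλ = 4.3″

At latitude 5.81939°, cos φ = 0.994846.
One radian of longitude at latitude φ spans R cos φ, so Δλ = ΔE / (R cos φ) = 132.8 / (6371000 × 0.994846) = 2.0952e-05 rad = 4.322″.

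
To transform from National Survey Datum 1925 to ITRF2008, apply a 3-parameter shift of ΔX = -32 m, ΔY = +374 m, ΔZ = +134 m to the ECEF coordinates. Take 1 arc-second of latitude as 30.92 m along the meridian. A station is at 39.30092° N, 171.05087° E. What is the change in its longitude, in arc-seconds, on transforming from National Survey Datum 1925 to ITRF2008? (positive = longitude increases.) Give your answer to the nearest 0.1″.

Δλ = -15.2″

sin φ = 0.633393, cos φ = 0.773830, sin λ = 0.155557, cos λ = -0.987827.
East component: ΔE = −sin λ·ΔX + cos λ·ΔY = −(0.155557)(-32) + (-0.987827)(374) = -364.47 m.
1° of latitude spans 3600 × 30.92 = 111312 m; at latitude φ, 1° of longitude spans that × cos φ = 86136.6 m, so Δλ = -364.47 / 86136.6 × 3600 = -15.233″.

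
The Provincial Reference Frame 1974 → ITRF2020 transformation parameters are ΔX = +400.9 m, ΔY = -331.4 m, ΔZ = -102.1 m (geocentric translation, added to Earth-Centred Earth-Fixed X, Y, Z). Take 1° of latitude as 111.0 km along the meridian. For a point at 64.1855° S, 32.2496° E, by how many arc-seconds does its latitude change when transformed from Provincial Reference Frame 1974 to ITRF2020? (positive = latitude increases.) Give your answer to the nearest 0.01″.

sin φ = -0.900209, cos φ = 0.435459, sin λ = 0.533609, cos λ = 0.845732.
North component: ΔN = −sin φ cos λ·ΔX − sin φ sin λ·ΔY + cos φ·ΔZ = −(-0.900209)(0.845732)(400.9) − (-0.900209)(0.533609)(-331.4) + (0.435459)(-102.1) = 101.57 m.
1° of latitude spans 111000 m, so Δφ = 101.57 / 111000 × 3600 = 3.294″.

Δφ = 3.29″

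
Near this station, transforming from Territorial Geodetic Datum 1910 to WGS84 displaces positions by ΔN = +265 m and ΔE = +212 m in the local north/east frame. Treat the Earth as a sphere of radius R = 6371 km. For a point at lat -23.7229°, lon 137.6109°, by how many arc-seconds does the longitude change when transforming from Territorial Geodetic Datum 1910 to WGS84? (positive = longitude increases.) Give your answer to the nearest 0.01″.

At latitude -23.7229°, cos φ = 0.915502.
One radian of longitude at latitude φ spans R cos φ, so Δλ = ΔE / (R cos φ) = 212.0 / (6371000 × 0.915502) = 3.6347e-05 rad = 7.497″.

Δλ = 7.50″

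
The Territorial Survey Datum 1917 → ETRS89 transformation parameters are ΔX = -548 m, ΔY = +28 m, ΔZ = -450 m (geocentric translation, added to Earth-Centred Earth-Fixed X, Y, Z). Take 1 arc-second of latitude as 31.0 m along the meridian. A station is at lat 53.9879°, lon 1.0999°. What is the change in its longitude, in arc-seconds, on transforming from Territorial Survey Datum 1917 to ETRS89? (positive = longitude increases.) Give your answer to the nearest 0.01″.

sin φ = 0.808893, cos φ = 0.587956, sin λ = 0.019196, cos λ = 0.999816.
East component: ΔE = −sin λ·ΔX + cos λ·ΔY = −(0.019196)(-548) + (0.999816)(28) = 38.51 m.
1° of latitude spans 3600 × 31.00 = 111600 m; at latitude φ, 1° of longitude spans that × cos φ = 65615.9 m, so Δλ = 38.51 / 65615.9 × 3600 = 2.113″.

Δλ = 2.11″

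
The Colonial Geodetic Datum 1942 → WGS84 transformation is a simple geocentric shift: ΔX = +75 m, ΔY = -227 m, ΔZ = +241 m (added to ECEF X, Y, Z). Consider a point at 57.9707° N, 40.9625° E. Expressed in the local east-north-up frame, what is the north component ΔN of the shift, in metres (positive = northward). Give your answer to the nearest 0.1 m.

ΔN = 206.0 m

At φ = 57.9707°, λ = 40.9625°: sin φ = 0.847777, cos φ = 0.530353, sin λ = 0.655565, cos λ = 0.755139.
ΔN = −sin φ cos λ·ΔX − sin φ sin λ·ΔY + cos φ·ΔZ = −(0.847777)(0.755139)(75) − (0.847777)(0.655565)(-227) + (0.530353)(241) = 205.96 m.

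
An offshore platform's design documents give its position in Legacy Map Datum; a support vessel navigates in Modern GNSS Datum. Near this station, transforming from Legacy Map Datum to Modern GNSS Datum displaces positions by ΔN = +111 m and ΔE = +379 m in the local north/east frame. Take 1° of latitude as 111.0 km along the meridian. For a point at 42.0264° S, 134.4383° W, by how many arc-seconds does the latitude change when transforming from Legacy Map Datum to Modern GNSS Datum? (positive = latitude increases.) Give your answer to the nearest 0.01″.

1° of latitude = 111.0 km, so Δφ = 111.0 / 111000 = 0.0010000° = 3.600″.

Δφ = 3.60″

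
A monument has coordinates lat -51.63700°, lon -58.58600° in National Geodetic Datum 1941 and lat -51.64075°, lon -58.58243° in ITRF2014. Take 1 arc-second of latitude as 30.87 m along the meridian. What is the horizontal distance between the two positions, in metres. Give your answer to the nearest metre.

484 m

Δφ = -51.64075° − -51.63700° = -0.00375°; Δλ = -58.58243° − -58.58600° = +0.00357°.
1° of latitude = 3600 × 30.87 = 111132 m.
ΔN = Δφ × 111132 = -416.7 m; ΔE = Δλ × 111132 × cos(-51.63700°) = +0.00357 × 111132 × 0.620642 = 246.2 m.
Distance = √(ΔE² + ΔN²) = √(246.2² + (-416.7)²) = 484.1 m.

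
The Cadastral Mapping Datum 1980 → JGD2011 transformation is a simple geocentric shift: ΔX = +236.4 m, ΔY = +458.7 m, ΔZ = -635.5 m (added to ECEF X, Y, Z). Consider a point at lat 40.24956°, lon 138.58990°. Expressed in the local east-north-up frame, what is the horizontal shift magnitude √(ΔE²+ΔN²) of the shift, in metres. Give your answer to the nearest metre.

756 m

The local east axis at (φ, λ) is (−sin λ, cos λ, 0), so ΔE = −sin(138.58990°)·236.4 + cos(138.58990°)·458.7 = -500.39 m.
The local north axis is (−sin φ cos λ, −sin φ sin λ, cos φ), giving ΔN = 114.556 − 196.035 − 485.037 = -566.52 m.
Horizontal magnitude = √(ΔE² + ΔN²) = √((-500.39)² + (-566.52)²) = 755.86 m.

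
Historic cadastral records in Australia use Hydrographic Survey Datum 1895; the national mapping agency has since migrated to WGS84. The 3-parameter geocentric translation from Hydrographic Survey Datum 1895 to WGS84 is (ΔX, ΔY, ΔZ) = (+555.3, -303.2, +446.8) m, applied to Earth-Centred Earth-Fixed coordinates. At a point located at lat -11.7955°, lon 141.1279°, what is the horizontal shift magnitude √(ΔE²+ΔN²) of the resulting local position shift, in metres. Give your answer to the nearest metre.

330 m

The local east axis at (φ, λ) is (−sin λ, cos λ, 0), so ΔE = −sin(141.1279°)·555.3 + cos(141.1279°)·(-303.2) = -112.44 m.
The local north axis is (−sin φ cos λ, −sin φ sin λ, cos φ), giving ΔN = -88.376 − 38.898 + 437.365 = 310.09 m.
Horizontal magnitude = √(ΔE² + ΔN²) = √((-112.44)² + 310.09²) = 329.85 m.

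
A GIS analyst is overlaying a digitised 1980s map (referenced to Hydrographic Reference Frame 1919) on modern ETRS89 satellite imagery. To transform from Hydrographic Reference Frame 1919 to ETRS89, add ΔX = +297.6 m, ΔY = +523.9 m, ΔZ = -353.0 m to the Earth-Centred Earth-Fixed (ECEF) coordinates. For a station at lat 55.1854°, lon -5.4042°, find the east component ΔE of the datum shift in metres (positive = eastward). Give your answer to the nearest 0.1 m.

ΔE = 549.6 m

At φ = 55.1854°, λ = -5.4042°: sin φ = 0.821004, cos φ = 0.570923, sin λ = -0.094181, cos λ = 0.995555.
ΔE = −sin λ·ΔX + cos λ·ΔY = −(-0.094181)·(297.6) + (0.995555)·(523.9) = 549.60 m.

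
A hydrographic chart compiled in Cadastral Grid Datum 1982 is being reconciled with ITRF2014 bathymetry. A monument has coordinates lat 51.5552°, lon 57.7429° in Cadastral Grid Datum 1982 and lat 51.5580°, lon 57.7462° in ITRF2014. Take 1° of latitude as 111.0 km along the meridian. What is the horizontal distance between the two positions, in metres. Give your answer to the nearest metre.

385 m

Δφ = 51.5580° − 51.5552° = +0.0028°; Δλ = 57.7462° − 57.7429° = +0.0033°.
ΔN = Δφ × 111000 = 310.8 m; ΔE = Δλ × 111000 × cos(51.5552°) = +0.0033 × 111000 × 0.621760 = 227.8 m.
Distance = √(ΔE² + ΔN²) = √(227.8² + 310.8²) = 385.3 m.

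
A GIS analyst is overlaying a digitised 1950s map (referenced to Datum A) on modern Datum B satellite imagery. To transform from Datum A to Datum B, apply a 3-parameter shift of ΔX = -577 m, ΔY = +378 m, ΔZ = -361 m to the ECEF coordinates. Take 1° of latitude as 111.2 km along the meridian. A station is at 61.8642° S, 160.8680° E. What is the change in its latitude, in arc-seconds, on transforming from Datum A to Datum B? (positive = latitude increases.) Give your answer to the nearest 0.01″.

Δφ = 13.59″

sin φ = -0.881832, cos φ = 0.471563, sin λ = 0.327746, cos λ = -0.944766.
North component: ΔN = −sin φ cos λ·ΔX − sin φ sin λ·ΔY + cos φ·ΔZ = −(-0.881832)(-0.944766)(-577) − (-0.881832)(0.327746)(378) + (0.471563)(-361) = 419.73 m.
1° of latitude spans 111200 m, so Δφ = 419.73 / 111200 × 3600 = 13.588″.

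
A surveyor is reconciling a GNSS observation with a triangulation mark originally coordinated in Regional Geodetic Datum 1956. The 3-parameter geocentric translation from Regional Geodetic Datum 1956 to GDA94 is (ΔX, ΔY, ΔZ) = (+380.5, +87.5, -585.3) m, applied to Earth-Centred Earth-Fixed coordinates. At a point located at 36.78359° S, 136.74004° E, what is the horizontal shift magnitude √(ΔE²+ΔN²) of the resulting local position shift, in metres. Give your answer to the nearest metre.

681 m

At φ = -36.78359°, λ = 136.74004°: sin φ = -0.598794, cos φ = 0.800903, sin λ = 0.685310, cos λ = -0.728252.
ΔE = −sin λ·ΔX + cos λ·ΔY = −(0.685310)·(380.5) + (-0.728252)·(87.5) = -324.48 m.
ΔN = −sin φ cos λ·ΔX − sin φ sin λ·ΔY + cos φ·ΔZ = −(-0.598794)(-0.728252)(380.5) − (-0.598794)(0.685310)(87.5) + (0.800903)(-585.3) = -598.79 m.
Horizontal magnitude = √(ΔE² + ΔN²) = √((-324.48)² + (-598.79)²) = 681.05 m.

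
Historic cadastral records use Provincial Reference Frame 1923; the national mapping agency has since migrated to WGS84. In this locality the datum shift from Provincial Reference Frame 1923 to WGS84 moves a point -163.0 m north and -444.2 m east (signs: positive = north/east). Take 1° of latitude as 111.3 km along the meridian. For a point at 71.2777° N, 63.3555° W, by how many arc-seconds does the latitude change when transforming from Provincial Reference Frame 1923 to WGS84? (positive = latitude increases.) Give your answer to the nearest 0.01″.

1° of latitude = 111.3 km, so Δφ = -163.0 / 111300 = -0.0014645° = -5.272″.

Δφ = -5.27″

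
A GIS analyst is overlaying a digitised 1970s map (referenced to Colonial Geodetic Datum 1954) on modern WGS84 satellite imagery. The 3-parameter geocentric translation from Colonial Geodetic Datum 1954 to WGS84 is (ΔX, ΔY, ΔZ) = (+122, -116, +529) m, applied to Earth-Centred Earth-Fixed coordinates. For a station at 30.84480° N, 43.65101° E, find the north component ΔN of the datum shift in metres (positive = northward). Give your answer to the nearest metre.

ΔN = 450 m

The local north axis is (−sin φ cos λ, −sin φ sin λ, cos φ), giving ΔN = -45.259 + 41.053 + 454.178 = 449.97 m.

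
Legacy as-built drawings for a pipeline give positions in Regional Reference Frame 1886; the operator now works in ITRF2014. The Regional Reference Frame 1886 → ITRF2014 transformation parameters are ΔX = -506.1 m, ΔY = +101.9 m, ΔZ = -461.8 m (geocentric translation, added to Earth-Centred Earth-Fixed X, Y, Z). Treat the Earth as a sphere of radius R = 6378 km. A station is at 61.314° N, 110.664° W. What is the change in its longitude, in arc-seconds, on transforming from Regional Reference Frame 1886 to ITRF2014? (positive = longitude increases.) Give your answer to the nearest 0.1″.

sin φ = 0.877263, cos φ = 0.480009, sin λ = -0.935666, cos λ = -0.352887.
East component: ΔE = −sin λ·ΔX + cos λ·ΔY = −(-0.935666)(-506.1) + (-0.352887)(101.9) = -509.50 m.
1° of latitude spans πR/180 = 111317 m; at latitude φ, 1° of longitude spans that × cos φ = 53433.2 m, so Δλ = -509.50 / 53433.2 × 3600 = -34.327″.

Δλ = -34.3″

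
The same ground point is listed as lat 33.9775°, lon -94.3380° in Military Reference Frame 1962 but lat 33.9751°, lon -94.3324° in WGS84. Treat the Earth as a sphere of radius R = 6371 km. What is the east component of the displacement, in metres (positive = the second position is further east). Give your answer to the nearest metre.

ΔE = 516 m

Δφ = 33.9751° − 33.9775° = -0.0024°; Δλ = -94.3324° − -94.3380° = +0.0056°.
1° along a meridian = πR/180 = 111195 m.
ΔN = Δφ × 111195 = -266.9 m; ΔE = Δλ × 111195 × cos(33.9775°) = +0.0056 × 111195 × 0.829257 = 516.4 m.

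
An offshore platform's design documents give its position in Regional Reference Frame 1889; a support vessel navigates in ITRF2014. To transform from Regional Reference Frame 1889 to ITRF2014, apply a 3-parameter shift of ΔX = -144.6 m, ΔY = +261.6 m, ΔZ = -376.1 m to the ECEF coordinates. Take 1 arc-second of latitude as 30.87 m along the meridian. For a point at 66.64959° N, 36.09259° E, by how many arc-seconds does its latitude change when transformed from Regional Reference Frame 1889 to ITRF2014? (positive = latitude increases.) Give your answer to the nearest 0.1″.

sin φ = 0.918098, cos φ = 0.396353, sin λ = 0.589092, cos λ = 0.808066.
North component: ΔN = −sin φ cos λ·ΔX − sin φ sin λ·ΔY + cos φ·ΔZ = −(0.918098)(0.808066)(-144.6) − (0.918098)(0.589092)(261.6) + (0.396353)(-376.1) = -183.28 m.
1° of latitude spans 3600 × 30.87 = 111132 m, so Δφ = -183.28 / 111132 × 3600 = -5.937″.

Δφ = -5.9″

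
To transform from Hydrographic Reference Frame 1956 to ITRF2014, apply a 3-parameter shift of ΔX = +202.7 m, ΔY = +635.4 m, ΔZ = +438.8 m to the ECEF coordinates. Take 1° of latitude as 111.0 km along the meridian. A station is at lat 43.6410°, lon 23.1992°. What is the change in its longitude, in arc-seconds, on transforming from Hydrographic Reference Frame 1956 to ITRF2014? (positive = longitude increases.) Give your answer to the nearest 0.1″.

Δλ = 22.6″

sin φ = 0.690138, cos φ = 0.723678, sin λ = 0.393929, cos λ = 0.919141.
East component: ΔE = −sin λ·ΔX + cos λ·ΔY = −(0.393929)(202.7) + (0.919141)(635.4) = 504.17 m.
1° of latitude spans 111000 m; at latitude φ, 1° of longitude spans that × cos φ = 80328.3 m, so Δλ = 504.17 / 80328.3 × 3600 = 22.595″.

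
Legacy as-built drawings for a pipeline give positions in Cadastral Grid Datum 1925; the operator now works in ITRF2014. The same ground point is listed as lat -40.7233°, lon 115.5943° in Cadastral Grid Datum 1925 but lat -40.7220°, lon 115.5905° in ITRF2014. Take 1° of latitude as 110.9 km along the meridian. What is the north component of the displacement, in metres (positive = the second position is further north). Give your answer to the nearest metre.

ΔN = 144 m

Δφ = -40.7220° − -40.7233° = +0.0013°; Δλ = 115.5905° − 115.5943° = -0.0038°.
ΔN = Δφ × 110900 = 144.2 m; ΔE = Δλ × 110900 × cos(-40.7233°) = -0.0038 × 110900 × 0.757869 = -319.4 m.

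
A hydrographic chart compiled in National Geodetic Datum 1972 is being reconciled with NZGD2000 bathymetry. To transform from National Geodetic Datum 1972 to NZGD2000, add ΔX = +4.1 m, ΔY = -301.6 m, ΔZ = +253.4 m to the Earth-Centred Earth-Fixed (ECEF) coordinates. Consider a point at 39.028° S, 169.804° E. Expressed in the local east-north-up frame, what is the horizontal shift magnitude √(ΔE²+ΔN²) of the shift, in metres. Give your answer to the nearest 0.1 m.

336.9 m

At φ = -39.028°, λ = 169.804°: sin φ = -0.629700, cos φ = 0.776838, sin λ = 0.177016, cos λ = -0.984208.
ΔE = −sin λ·ΔX + cos λ·ΔY = −(0.177016)·(4.1) + (-0.984208)·(-301.6) = 296.11 m.
ΔN = −sin φ cos λ·ΔX − sin φ sin λ·ΔY + cos φ·ΔZ = −(-0.629700)(-0.984208)(4.1) − (-0.629700)(0.177016)(-301.6) + (0.776838)(253.4) = 160.69 m.
Horizontal magnitude = √(ΔE² + ΔN²) = √(296.11² + 160.69²) = 336.90 m.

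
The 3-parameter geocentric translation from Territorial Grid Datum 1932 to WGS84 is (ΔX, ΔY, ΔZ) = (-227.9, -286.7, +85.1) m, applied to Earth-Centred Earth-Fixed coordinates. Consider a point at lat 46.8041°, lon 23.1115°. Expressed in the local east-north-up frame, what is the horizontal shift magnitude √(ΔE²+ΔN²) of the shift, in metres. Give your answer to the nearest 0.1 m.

The local east axis at (φ, λ) is (−sin λ, cos λ, 0), so ΔE = −sin(23.1115°)·(-227.9) + cos(23.1115°)·(-286.7) = -174.23 m.
The local north axis is (−sin φ cos λ, −sin φ sin λ, cos φ), giving ΔN = 152.809 + 82.041 + 58.251 = 293.10 m.
Horizontal magnitude = √(ΔE² + ΔN²) = √((-174.23)² + 293.10²) = 340.98 m.

341.0 m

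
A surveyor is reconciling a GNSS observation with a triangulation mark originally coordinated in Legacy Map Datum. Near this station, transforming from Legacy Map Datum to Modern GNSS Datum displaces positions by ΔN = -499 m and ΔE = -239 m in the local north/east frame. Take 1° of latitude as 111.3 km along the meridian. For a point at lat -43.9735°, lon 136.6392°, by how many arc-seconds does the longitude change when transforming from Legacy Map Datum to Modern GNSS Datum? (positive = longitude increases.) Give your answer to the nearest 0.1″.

Δλ = -10.7″

At latitude -43.9735°, cos φ = 0.719661.
1° of longitude at this latitude = 111.3 × cos φ = 80.10 km, so Δλ = -239.0 / 80098.3 = -0.0029838° = -10.742″.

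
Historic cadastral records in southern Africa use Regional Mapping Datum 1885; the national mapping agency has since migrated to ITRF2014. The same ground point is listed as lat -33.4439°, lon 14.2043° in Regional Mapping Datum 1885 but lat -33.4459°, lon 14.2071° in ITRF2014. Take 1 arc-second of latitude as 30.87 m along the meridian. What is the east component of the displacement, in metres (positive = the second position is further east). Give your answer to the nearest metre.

ΔE = 260 m

Δφ = -33.4459° − -33.4439° = -0.0020°; Δλ = 14.2071° − 14.2043° = +0.0028°.
1° of latitude = 3600 × 30.87 = 111132 m.
ΔN = Δφ × 111132 = -222.3 m; ΔE = Δλ × 111132 × cos(-33.4439°) = +0.0028 × 111132 × 0.834426 = 259.6 m.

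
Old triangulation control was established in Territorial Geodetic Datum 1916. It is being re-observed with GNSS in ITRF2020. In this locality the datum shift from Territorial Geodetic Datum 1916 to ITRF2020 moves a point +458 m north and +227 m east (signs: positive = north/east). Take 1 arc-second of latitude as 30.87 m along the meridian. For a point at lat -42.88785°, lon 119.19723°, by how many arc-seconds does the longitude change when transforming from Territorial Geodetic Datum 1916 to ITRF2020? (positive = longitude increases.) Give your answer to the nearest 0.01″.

At latitude -42.88785°, cos φ = 0.732687.
1″ of longitude at this latitude = 30.87 × cos φ = 22.6181 m, so Δλ = 227.0 / 22.6181 = 10.036″.

Δλ = 10.04″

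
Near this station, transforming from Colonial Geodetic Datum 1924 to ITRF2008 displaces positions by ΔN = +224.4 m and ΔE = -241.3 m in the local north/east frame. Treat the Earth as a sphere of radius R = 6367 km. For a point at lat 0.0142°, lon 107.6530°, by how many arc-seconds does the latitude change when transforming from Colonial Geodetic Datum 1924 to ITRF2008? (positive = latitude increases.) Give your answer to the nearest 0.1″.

Δφ = 7.3″

On a sphere of radius R, 1 rad of latitude = R, so Δφ = ΔN / R = 224.4 / 6367000 = 3.5244e-05 rad = 7.270″.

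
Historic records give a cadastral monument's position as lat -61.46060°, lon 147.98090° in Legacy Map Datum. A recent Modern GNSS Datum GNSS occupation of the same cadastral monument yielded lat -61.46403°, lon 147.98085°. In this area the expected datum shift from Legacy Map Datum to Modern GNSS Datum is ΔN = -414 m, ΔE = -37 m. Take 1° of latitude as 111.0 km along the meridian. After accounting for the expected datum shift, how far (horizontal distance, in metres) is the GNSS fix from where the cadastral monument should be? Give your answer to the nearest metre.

Observed coordinate differences: Δφ = -0.00343°, Δλ = -0.00005°.
Converting to metres (1° lat = 111000 m, cos φ = 0.477763): observed ΔN = -380.7 m, observed ΔE = -2.7 m.
Subtracting the expected shift leaves a residual of -380.7 − (-414) = 33.3 m north and -2.7 − (-37) = 34.3 m east.
Residual distance = √(33.3² + 34.3²) = 47.8 m.

48 m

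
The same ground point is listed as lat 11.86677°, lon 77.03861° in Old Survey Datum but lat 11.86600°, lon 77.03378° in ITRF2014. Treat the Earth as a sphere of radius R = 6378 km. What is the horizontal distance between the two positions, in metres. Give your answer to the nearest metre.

533 m

Δφ = 11.86600° − 11.86677° = -0.00077°; Δλ = 77.03378° − 77.03861° = -0.00483°.
1° along a meridian = πR/180 = 111317 m.
ΔN = Δφ × 111317 = -85.7 m; ΔE = Δλ × 111317 × cos(11.86677°) = -0.00483 × 111317 × 0.978628 = -526.2 m.
Distance = √(ΔE² + ΔN²) = √((-526.2)² + (-85.7)²) = 533.1 m.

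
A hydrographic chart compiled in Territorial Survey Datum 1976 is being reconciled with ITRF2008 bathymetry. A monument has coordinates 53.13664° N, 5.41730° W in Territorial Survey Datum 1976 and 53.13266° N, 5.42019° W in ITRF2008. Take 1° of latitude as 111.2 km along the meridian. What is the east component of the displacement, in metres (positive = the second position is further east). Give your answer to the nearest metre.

Δφ = 53.13266° − 53.13664° = -0.00398°; Δλ = -5.42019° − -5.41730° = -0.00289°.
ΔN = Δφ × 111200 = -442.6 m; ΔE = Δλ × 111200 × cos(53.13664°) = -0.00289 × 111200 × 0.599909 = -192.8 m.

ΔE = -193 m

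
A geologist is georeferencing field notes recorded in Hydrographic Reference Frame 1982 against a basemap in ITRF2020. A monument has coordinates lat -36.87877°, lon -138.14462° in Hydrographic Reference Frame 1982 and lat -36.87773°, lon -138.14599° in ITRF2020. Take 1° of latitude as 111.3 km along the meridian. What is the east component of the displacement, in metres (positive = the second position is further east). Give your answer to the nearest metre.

ΔE = -122 m

Δφ = -36.87773° − -36.87877° = +0.00104°; Δλ = -138.14599° − -138.14462° = -0.00137°.
ΔN = Δφ × 111300 = 115.8 m; ΔE = Δλ × 111300 × cos(-36.87877°) = -0.00137 × 111300 × 0.799907 = -122.0 m.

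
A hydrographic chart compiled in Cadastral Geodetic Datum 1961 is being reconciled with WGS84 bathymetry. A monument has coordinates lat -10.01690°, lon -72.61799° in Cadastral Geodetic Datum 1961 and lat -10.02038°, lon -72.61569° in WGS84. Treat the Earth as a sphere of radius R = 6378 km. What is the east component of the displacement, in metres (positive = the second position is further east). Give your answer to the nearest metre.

Δφ = -10.02038° − -10.01690° = -0.00348°; Δλ = -72.61569° − -72.61799° = +0.00230°.
1° along a meridian = πR/180 = 111317 m.
ΔN = Δφ × 111317 = -387.4 m; ΔE = Δλ × 111317 × cos(-10.01690°) = +0.00230 × 111317 × 0.984756 = 252.1 m.

ΔE = 252 m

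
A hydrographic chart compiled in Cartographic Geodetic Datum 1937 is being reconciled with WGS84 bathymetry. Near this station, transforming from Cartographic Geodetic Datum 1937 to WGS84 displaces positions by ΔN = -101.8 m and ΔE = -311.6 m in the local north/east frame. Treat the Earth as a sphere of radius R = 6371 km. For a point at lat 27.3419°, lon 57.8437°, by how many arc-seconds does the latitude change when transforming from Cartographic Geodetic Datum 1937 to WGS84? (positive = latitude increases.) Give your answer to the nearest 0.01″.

On a sphere of radius R, 1 rad of latitude = R, so Δφ = ΔN / R = -101.8 / 6371000 = -1.5979e-05 rad = -3.296″.

Δφ = -3.30″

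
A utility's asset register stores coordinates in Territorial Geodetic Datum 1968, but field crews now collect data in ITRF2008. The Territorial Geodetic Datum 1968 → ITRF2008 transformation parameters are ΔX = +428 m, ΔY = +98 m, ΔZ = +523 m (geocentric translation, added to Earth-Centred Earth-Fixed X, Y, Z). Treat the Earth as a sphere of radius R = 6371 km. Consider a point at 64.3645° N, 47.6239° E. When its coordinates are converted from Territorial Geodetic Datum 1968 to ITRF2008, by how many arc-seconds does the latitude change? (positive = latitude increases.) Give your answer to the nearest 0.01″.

Δφ = -3.21″

sin φ = 0.901565, cos φ = 0.432644, sin λ = 0.738737, cos λ = 0.673994.
North component: ΔN = −sin φ cos λ·ΔX − sin φ sin λ·ΔY + cos φ·ΔZ = −(0.901565)(0.673994)(428) − (0.901565)(0.738737)(98) + (0.432644)(523) = -99.07 m.
1° of latitude spans πR/180 = 111195 m, so Δφ = -99.07 / 111195 × 3600 = -3.207″.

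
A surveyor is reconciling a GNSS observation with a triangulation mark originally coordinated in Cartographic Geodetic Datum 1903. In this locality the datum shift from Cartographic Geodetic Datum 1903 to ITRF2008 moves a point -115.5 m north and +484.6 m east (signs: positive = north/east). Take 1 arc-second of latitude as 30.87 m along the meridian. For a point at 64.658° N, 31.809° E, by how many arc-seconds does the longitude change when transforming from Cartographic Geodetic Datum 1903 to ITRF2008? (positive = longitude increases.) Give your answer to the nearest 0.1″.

Δλ = 36.7″

At latitude 64.658°, cos φ = 0.428020.
1″ of longitude at this latitude = 30.87 × cos φ = 13.2130 m, so Δλ = 484.6 / 13.2130 = 36.676″.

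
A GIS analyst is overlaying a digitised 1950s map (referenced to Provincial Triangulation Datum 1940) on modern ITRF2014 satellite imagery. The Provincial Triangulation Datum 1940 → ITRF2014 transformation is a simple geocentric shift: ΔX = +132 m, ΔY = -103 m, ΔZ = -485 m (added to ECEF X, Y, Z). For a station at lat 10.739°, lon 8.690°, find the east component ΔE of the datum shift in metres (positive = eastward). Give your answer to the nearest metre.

ΔE = -122 m

The local east axis at (φ, λ) is (−sin λ, cos λ, 0), so ΔE = −sin(8.690°)·132 + cos(8.690°)·(-103) = -121.76 m.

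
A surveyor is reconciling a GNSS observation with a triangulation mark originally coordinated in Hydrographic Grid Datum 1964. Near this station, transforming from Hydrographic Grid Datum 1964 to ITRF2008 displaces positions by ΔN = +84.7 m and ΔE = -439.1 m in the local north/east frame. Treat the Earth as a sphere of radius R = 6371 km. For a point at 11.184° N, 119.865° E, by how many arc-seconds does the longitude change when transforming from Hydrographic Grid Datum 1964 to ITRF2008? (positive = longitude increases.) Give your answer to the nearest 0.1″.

At latitude 11.184°, cos φ = 0.981009.
One radian of longitude at latitude φ spans R cos φ, so Δλ = ΔE / (R cos φ) = -439.1 / (6371000 × 0.981009) = -7.0256e-05 rad = -14.491″.

Δλ = -14.5″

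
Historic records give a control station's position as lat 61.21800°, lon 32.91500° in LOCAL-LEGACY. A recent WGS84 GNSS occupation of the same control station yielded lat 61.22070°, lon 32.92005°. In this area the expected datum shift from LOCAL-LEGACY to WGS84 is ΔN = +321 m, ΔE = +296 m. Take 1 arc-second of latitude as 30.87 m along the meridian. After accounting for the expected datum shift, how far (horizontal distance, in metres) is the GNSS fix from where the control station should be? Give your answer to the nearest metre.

Observed coordinate differences: Δφ = +0.00270°, Δλ = +0.00505°.
Converting to metres (1° lat = 111132 m, cos φ = 0.481478): observed ΔN = 300.1 m, observed ΔE = 270.2 m.
Subtracting the expected shift leaves a residual of 300.1 − (321) = -20.9 m north and 270.2 − (296) = -25.8 m east.
Residual distance = √((-20.9)² + (-25.8)²) = 33.2 m.

33 m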